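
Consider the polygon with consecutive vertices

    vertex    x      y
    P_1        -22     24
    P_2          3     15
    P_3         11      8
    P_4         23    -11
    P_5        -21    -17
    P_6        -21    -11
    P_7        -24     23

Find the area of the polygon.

Σ = (-402) + (-141) + (-305) + (-622) + (-126) + (-747) + (-70) = -2413
Area = |Σ|/2 = 1206.5.

1206.5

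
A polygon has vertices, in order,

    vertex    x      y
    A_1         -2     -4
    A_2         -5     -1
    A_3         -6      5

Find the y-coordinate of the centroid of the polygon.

Apply the shoelace formula. First the cross-terms c_i = x_i·y_{i+1} − x_{i+1}·y_i:
  -18, -31, 34  ⇒  2A = -15, A = -7.5.
Then Σ (y_i + y_{i+1})·c_i = 0, so ȳ = 0 / (6·(-7.5)) = 0.

0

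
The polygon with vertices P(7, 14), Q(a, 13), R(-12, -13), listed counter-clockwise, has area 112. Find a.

The doubled signed area Σ (x_i y_{i+1} − x_{i+1} y_i) is linear in a.
With a=0 it equals 170; the coefficient of a is -27 (from the two edges through Q).
So -27·a + 170 = 2·112 = 224 ⇒ a = -2.

-2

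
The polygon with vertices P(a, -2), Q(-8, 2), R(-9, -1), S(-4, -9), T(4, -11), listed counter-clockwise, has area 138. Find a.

Write out the shoelace sum; only the two edges meeting at P involve a:
2·Area = [(4·(-2) − a·(-11)) + (a·2 − (-8)·(-2))] + 183
       = 13·a + 159 = 276
⇒ a = 9.

9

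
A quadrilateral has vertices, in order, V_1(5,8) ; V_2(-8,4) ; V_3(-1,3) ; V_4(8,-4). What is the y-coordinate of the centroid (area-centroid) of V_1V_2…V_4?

3.1875

Apply the shoelace (surveyor's) formula. First the cross-terms c_i = x_i·y_{i+1} − x_{i+1}·y_i:
  84, -20, -20, 84  ⇒  2A = 128, A = 64.
Then Σ (y_i + y_{i+1})·c_i = 1224, so ȳ = 1224 / (6·64) = 3.1875.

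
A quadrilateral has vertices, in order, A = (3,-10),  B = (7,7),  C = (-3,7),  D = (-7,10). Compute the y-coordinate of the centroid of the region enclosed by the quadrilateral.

103/66

Apply the surveyor's formula. First the cross-terms c_i = x_i·y_{i+1} − x_{i+1}·y_i:
  91, 70, 19, 40  ⇒  2A = 220, A = 110.
Then Σ (y_i + y_{i+1})·c_i = 1030, so ȳ = 1030 / (6·110) = 103/66.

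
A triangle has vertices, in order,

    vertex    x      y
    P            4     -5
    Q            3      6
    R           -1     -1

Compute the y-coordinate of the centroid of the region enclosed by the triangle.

Apply Gauss's area formula. First the cross-terms c_i = x_i·y_{i+1} − x_{i+1}·y_i:
  39, 3, 9  ⇒  2A = 51, A = 25.5.
Then Σ (y_i + y_{i+1})·c_i = 0, so ȳ = 0 / (6·25.5) = 0.

0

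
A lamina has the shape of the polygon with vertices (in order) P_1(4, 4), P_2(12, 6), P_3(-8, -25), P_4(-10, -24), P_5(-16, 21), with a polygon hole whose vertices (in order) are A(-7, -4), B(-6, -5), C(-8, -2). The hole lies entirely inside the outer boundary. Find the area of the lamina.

537.5

Outer boundary:
Apply the shoelace formula: 2A = Σ (x_i·y_{i+1} − x_{i+1}·y_i), indices taken mod 5.
Cross-terms: -24, -252, -58, -594, -148  ⇒  Σ = -1076
Area = |Σ|/2 = 538.
Hole:
Apply Gauss's area formula: 2A = Σ (x_i·y_{i+1} − x_{i+1}·y_i), indices taken mod 3.
Cross-terms: 11, -28, 18  ⇒  Σ = 1
Area = |Σ|/2 = 0.5.
Net area = 538 − 0.5 = 537.5.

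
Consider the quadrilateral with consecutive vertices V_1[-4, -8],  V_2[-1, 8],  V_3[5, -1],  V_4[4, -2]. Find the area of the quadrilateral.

62.5

Cross-terms: -40, -39, -6, -40  ⇒  Σ = -125
Area = |Σ|/2 = 62.5.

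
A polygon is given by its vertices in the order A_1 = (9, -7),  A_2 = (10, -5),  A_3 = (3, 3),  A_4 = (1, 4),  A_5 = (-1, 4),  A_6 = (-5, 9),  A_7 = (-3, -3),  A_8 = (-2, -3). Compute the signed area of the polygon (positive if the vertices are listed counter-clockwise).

Σ = (25) + (45) + (9) + (8) + (11) + (42) + (3) + (41) = 184
Signed area = Σ/2 = 92 (positive ⇒ counter-clockwise traversal).

92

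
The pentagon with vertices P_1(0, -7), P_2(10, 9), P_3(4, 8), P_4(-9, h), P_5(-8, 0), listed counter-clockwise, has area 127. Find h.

1

The doubled signed area Σ (x_i y_{i+1} − x_{i+1} y_i) is linear in h.
With h=0 it equals 242; the coefficient of h is 12 (from the two edges through P_4).
So 12·h + 242 = 2·127 = 254 ⇒ h = 1.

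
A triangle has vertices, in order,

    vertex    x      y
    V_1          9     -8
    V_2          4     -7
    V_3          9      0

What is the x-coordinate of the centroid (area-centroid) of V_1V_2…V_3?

22/3

Apply the surveyor's formula. First the cross-terms c_i = x_i·y_{i+1} − x_{i+1}·y_i:
  -31, 63, -72  ⇒  2A = -40, A = -20.
Then Σ (x_i + x_{i+1})·c_i = -880, so x̄ = -880 / (6·(-20)) = 22/3.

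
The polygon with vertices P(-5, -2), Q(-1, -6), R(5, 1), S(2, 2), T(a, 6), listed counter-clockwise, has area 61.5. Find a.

-4

The doubled signed area Σ (x_i y_{i+1} − x_{i+1} y_i) is linear in a.
With a=0 it equals 107; the coefficient of a is -4 (from the two edges through T).
So -4·a + 107 = 2·61.5 = 123 ⇒ a = -4.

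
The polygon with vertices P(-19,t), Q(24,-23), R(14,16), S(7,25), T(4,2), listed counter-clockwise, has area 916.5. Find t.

-25

The doubled signed area Σ (x_i y_{i+1} − x_{i+1} y_i) is linear in t.
With t=0 it equals 1333; the coefficient of t is -20 (from the two edges through P).
So -20·t + 1333 = 2·916.5 = 1833 ⇒ t = -25.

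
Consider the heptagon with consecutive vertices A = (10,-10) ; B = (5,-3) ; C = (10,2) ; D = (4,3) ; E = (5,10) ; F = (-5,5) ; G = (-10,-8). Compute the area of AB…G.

Apply the shoelace formula: 2A = Σ (x_i·y_{i+1} − x_{i+1}·y_i), indices taken mod 7.
Σ = (20) + (40) + (22) + (25) + (75) + (90) + (180) = 452
Area = |Σ|/2 = 226.

226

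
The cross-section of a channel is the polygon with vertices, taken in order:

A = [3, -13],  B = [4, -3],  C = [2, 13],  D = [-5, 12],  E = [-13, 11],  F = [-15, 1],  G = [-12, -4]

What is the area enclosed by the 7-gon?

341.5

Σ = (43) + (58) + (89) + (101) + (152) + (72) + (168) = 683
Area = |Σ|/2 = 341.5.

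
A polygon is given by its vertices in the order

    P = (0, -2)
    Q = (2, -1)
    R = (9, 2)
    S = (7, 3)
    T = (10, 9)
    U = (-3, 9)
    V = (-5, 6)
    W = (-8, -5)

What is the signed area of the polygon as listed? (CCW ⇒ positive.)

Σ = (4) + (13) + (13) + (33) + (117) + (27) + (73) + (16) = 296
Signed area = Σ/2 = 148 (positive ⇒ counter-clockwise traversal).

148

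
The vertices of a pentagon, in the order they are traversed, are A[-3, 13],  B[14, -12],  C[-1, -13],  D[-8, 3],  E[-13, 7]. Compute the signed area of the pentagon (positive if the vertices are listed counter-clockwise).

Apply Gauss's area formula: 2A = Σ (x_i·y_{i+1} − x_{i+1}·y_i), indices taken mod 5.
Σ = (-146) + (-194) + (-107) + (-17) + (-148) = -612
Signed area = Σ/2 = -306 (negative ⇒ clockwise traversal).

-306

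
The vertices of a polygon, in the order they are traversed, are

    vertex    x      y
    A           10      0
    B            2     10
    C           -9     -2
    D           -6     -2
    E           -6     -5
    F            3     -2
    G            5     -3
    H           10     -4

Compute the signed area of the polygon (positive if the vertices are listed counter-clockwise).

144

Apply Gauss's area formula: 2A = Σ (x_i·y_{i+1} − x_{i+1}·y_i), indices taken mod 8.
Σ = (100) + (86) + (6) + (18) + (27) + (1) + (10) + (40) = 288
Signed area = Σ/2 = 144 (positive ⇒ counter-clockwise traversal).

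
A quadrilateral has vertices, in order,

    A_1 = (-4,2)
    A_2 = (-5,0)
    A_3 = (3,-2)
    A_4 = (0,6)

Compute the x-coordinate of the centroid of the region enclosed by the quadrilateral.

Apply the shoelace (surveyor's) formula. First the cross-terms c_i = x_i·y_{i+1} − x_{i+1}·y_i:
  10, 10, 18, 24  ⇒  2A = 62, A = 31.
Then Σ (x_i + x_{i+1})·c_i = -152, so x̄ = -152 / (6·31) = -76/93.

-76/93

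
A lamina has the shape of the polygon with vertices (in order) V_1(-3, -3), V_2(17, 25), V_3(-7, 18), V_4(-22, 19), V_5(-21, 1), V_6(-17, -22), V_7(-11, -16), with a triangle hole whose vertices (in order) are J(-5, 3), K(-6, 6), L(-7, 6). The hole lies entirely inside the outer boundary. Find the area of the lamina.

794

Outer boundary:
Apply the shoelace (surveyor's) formula: 2A = Σ (x_i·y_{i+1} − x_{i+1}·y_i), indices taken mod 7.
Σ = (-24) + (481) + (263) + (377) + (479) + (30) + (-15) = 1591
Area = |Σ|/2 = 795.5.
Hole:
Cross-terms: -12, 6, 9  ⇒  Σ = 3
Area = |Σ|/2 = 1.5.
Net area = 795.5 − 1.5 = 794.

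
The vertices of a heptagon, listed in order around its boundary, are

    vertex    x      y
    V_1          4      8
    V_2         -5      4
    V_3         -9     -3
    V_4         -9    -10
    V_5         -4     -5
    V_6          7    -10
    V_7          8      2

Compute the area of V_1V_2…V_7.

Apply the surveyor's formula: 2A = Σ (x_i·y_{i+1} − x_{i+1}·y_i), indices taken mod 7.
Σ = (56) + (51) + (63) + (5) + (75) + (94) + (56) = 400
Area = |Σ|/2 = 200.

200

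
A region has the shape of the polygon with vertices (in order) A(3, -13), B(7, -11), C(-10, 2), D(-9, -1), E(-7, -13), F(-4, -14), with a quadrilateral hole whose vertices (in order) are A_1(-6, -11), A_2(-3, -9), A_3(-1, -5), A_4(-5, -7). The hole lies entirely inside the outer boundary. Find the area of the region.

109

Outer boundary:
Σ = (58) + (-96) + (28) + (110) + (46) + (94) = 240
Area = |Σ|/2 = 120.
Hole:
Apply the shoelace formula: 2A = Σ (x_i·y_{i+1} − x_{i+1}·y_i), indices taken mod 4.
Σ = (21) + (6) + (-18) + (13) = 22
Area = |Σ|/2 = 11.
Net area = 120 − 11 = 109.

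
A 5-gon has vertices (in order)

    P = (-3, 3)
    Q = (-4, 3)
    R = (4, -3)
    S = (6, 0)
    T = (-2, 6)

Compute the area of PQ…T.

Σ = (3) + (0) + (18) + (36) + (12) = 69
Area = |Σ|/2 = 34.5.

34.5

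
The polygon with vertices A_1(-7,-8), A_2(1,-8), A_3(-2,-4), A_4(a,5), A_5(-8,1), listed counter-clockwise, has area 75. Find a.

The doubled signed area Σ (x_i y_{i+1} − x_{i+1} y_i) is linear in a.
With a=0 it equals 145; the coefficient of a is 5 (from the two edges through A_4).
So 5·a + 145 = 2·75 = 150 ⇒ a = 1.

1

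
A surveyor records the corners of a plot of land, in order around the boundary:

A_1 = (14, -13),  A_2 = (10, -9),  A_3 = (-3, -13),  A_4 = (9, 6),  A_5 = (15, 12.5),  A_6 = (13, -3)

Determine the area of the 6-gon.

183

Cross-terms: 4, -157, 99, 22.5, -207.5, -127  ⇒  Σ = -366
Area = |Σ|/2 = 183.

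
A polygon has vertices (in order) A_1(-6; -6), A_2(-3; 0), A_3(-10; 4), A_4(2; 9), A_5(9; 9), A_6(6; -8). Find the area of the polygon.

Cross-terms: -18, -12, -98, -63, -126, -84  ⇒  Σ = -401
Area = |Σ|/2 = 200.5.

200.5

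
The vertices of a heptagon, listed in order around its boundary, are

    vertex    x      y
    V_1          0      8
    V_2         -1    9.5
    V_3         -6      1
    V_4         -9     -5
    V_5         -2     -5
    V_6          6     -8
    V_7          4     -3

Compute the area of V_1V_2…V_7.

115

Σ = (8) + (56) + (39) + (35) + (46) + (14) + (32) = 230
Area = |Σ|/2 = 115.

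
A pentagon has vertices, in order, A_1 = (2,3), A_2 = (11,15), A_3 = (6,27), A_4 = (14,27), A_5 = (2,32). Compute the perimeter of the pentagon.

|A_1A_2| = √((9)² + (12)²) = √225 = 15
|A_2A_3| = √((-5)² + (12)²) = √169 = 13
|A_3A_4| = √((8)² + (0)²) = √64 = 8
|A_4A_5| = √((-12)² + (5)²) = √169 = 13
|A_5A_1| = √((0)² + (-29)²) = √841 = 29
Perimeter = 15 + 13 + 8 + 13 + 29 = 78.

78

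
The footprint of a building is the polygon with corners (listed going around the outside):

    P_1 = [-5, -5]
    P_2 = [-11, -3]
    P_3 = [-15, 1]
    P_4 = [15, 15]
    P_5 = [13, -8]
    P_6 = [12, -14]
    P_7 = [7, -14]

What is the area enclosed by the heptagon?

456

Σ = (-40) + (-56) + (-240) + (-315) + (-86) + (-70) + (-105) = -912
Area = |Σ|/2 = 456.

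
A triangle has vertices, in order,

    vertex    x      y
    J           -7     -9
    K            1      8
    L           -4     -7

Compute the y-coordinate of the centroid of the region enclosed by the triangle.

Apply the shoelace (surveyor's) formula. First the cross-terms c_i = x_i·y_{i+1} − x_{i+1}·y_i:
  -47, 25, -13  ⇒  2A = -35, A = -17.5.
Then Σ (y_i + y_{i+1})·c_i = 280, so ȳ = 280 / (6·(-17.5)) = -8/3.

-8/3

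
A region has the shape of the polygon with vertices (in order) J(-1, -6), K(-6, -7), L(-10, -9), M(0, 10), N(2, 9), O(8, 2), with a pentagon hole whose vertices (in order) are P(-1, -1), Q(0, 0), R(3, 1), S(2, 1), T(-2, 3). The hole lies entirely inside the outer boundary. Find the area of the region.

Outer boundary:
Cross-terms: -29, -16, -100, -20, -68, -46  ⇒  Σ = -279
Area = |Σ|/2 = 139.5.
Hole:
Apply the surveyor's formula: 2A = Σ (x_i·y_{i+1} − x_{i+1}·y_i), indices taken mod 5.
Cross-terms: 0, 0, 1, 8, 5  ⇒  Σ = 14
Area = |Σ|/2 = 7.
Net area = 139.5 − 7 = 132.5.

132.5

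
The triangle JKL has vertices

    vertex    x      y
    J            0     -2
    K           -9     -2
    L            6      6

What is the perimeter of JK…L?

36

|JK| = √((-9)² + (0)²) = √81 = 9
|KL| = √((15)² + (8)²) = √289 = 17
|LJ| = √((-6)² + (-8)²) = √100 = 10
Perimeter = 9 + 17 + 10 = 36.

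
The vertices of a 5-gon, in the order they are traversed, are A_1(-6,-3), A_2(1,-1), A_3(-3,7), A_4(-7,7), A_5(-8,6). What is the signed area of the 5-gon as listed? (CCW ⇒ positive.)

Cross-terms: 9, 4, 28, 14, 60  ⇒  Σ = 115
Signed area = Σ/2 = 57.5 (positive ⇒ counter-clockwise traversal).

57.5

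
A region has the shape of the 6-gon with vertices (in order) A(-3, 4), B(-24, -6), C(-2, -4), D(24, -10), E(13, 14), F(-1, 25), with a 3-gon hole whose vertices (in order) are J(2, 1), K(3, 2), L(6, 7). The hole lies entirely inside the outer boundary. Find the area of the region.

Outer boundary:
Apply the shoelace formula: 2A = Σ (x_i·y_{i+1} − x_{i+1}·y_i), indices taken mod 6.
Cross-terms: 114, 84, 116, 466, 339, 71  ⇒  Σ = 1190
Area = |Σ|/2 = 595.
Hole:
Apply the surveyor's formula: 2A = Σ (x_i·y_{i+1} − x_{i+1}·y_i), indices taken mod 3.
Σ = (1) + (9) + (-8) = 2
Area = |Σ|/2 = 1.
Net area = 595 − 1 = 594.

594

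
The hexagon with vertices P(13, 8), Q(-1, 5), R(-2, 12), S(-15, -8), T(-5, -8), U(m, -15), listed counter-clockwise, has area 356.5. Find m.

The doubled signed area Σ (x_i y_{i+1} − x_{i+1} y_i) is linear in m.
With m=0 it equals 617; the coefficient of m is 16 (from the two edges through U).
So 16·m + 617 = 2·356.5 = 713 ⇒ m = 6.

6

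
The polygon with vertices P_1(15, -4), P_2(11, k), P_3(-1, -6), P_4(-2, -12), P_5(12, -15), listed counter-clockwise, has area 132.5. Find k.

-4

The doubled signed area Σ (x_i y_{i+1} − x_{i+1} y_i) is linear in k.
With k=0 it equals 329; the coefficient of k is 16 (from the two edges through P_2).
So 16·k + 329 = 2·132.5 = 265 ⇒ k = -4.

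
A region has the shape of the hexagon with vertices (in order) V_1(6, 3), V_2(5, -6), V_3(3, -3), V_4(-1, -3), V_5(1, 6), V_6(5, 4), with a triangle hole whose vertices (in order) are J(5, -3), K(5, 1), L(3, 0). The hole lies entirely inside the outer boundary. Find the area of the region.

45

Outer boundary:
Σ = (-51) + (3) + (-12) + (-3) + (-26) + (-9) = -98
Area = |Σ|/2 = 49.
Hole:
Apply the surveyor's formula: 2A = Σ (x_i·y_{i+1} − x_{i+1}·y_i), indices taken mod 3.
Cross-terms: 20, -3, -9  ⇒  Σ = 8
Area = |Σ|/2 = 4.
Net area = 49 − 4 = 45.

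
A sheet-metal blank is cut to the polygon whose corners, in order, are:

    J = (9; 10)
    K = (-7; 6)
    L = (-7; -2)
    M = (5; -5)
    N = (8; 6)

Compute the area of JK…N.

160.5

Apply the shoelace (surveyor's) formula: 2A = Σ (x_i·y_{i+1} − x_{i+1}·y_i), indices taken mod 5.
Σ = (124) + (56) + (45) + (70) + (26) = 321
Area = |Σ|/2 = 160.5.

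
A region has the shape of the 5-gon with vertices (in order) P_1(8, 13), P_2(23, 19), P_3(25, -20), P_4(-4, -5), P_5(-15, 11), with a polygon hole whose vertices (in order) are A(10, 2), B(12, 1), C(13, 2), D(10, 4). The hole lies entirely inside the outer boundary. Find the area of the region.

840

Outer boundary:
Apply the shoelace (surveyor's) formula: 2A = Σ (x_i·y_{i+1} − x_{i+1}·y_i), indices taken mod 5.
P_1→P_2: (8)(19) − (23)(13) = -147
P_2→P_3: (23)(-20) − (25)(19) = -935
P_3→P_4: (25)(-5) − (-4)(-20) = -205
P_4→P_5: (-4)(11) − (-15)(-5) = -119
P_5→P_1: (-15)(13) − (8)(11) = -283
Σ = -1689
Area = |Σ|/2 = 844.5.
Hole:
Apply Gauss's area formula: 2A = Σ (x_i·y_{i+1} − x_{i+1}·y_i), indices taken mod 4.
A→B: (10)(1) − (12)(2) = -14
B→C: (12)(2) − (13)(1) = 11
C→D: (13)(4) − (10)(2) = 32
D→A: (10)(2) − (10)(4) = -20
Σ = 9
Area = |Σ|/2 = 4.5.
Net area = 844.5 − 4.5 = 840.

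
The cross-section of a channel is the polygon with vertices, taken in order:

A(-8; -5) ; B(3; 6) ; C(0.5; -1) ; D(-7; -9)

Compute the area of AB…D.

Apply Gauss's area formula: 2A = Σ (x_i·y_{i+1} − x_{i+1}·y_i), indices taken mod 4.
Σ = (-33) + (-6) + (-11.5) + (-37) = -87.5
Area = |Σ|/2 = 43.75.

43.75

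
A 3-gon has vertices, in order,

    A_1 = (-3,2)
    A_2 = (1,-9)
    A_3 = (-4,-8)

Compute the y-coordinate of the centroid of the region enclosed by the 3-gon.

-5

Apply the shoelace formula. First the cross-terms c_i = x_i·y_{i+1} − x_{i+1}·y_i:
  25, -44, -32  ⇒  2A = -51, A = -25.5.
Then Σ (y_i + y_{i+1})·c_i = 765, so ȳ = 765 / (6·(-25.5)) = -5.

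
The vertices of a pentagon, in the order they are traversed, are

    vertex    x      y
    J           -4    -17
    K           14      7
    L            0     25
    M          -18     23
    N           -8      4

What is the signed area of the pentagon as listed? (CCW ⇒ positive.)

Apply the shoelace (surveyor's) formula: 2A = Σ (x_i·y_{i+1} − x_{i+1}·y_i), indices taken mod 5.
Σ = (210) + (350) + (450) + (112) + (152) = 1274
Signed area = Σ/2 = 637 (positive ⇒ counter-clockwise traversal).

637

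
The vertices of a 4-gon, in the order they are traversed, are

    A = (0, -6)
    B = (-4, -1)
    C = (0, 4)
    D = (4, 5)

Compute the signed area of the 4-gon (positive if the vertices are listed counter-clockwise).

-40

Apply the shoelace (surveyor's) formula: 2A = Σ (x_i·y_{i+1} − x_{i+1}·y_i), indices taken mod 4.
Σ = (-24) + (-16) + (-16) + (-24) = -80
Signed area = Σ/2 = -40 (negative ⇒ clockwise traversal).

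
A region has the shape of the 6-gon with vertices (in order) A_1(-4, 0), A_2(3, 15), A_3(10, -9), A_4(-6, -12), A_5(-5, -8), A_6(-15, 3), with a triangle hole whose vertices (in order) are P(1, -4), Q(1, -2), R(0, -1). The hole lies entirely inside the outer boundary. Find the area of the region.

272

Outer boundary:
Cross-terms: -60, -177, -174, -12, -135, 12  ⇒  Σ = -546
Area = |Σ|/2 = 273.
Hole:
Σ = (2) + (-1) + (1) = 2
Area = |Σ|/2 = 1.
Net area = 273 − 1 = 272.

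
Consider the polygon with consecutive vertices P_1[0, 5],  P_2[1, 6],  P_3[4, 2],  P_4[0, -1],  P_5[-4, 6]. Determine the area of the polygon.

27.5

Apply the shoelace (surveyor's) formula: 2A = Σ (x_i·y_{i+1} − x_{i+1}·y_i), indices taken mod 5.
Σ = (-5) + (-22) + (-4) + (-4) + (-20) = -55
Area = |Σ|/2 = 27.5.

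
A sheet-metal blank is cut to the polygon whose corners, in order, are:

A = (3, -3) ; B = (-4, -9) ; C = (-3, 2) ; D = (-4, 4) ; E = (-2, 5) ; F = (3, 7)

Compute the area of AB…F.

74.5

Σ = (-39) + (-35) + (-4) + (-12) + (-29) + (-30) = -149
Area = |Σ|/2 = 74.5.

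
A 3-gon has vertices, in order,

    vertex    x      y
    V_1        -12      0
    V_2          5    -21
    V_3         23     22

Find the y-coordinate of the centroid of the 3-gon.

1/3

Apply the shoelace (surveyor's) formula. First the cross-terms c_i = x_i·y_{i+1} − x_{i+1}·y_i:
  252, 593, 264  ⇒  2A = 1109, A = 554.5.
Then Σ (y_i + y_{i+1})·c_i = 1109, so ȳ = 1109 / (6·554.5) = 1/3.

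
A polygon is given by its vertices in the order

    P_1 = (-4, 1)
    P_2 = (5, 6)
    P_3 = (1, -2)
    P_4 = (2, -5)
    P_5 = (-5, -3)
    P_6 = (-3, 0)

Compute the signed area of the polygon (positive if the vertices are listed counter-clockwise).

-44.5

Apply the shoelace (surveyor's) formula: 2A = Σ (x_i·y_{i+1} − x_{i+1}·y_i), indices taken mod 6.
Cross-terms: -29, -16, -1, -31, -9, -3  ⇒  Σ = -89
Signed area = Σ/2 = -44.5 (negative ⇒ clockwise traversal).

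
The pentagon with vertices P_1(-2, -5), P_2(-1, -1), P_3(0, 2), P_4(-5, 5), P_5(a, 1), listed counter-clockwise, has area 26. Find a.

-5

The doubled signed area Σ (x_i y_{i+1} − x_{i+1} y_i) is linear in a.
With a=0 it equals 2; the coefficient of a is -10 (from the two edges through P_5).
So -10·a + 2 = 2·26 = 52 ⇒ a = -5.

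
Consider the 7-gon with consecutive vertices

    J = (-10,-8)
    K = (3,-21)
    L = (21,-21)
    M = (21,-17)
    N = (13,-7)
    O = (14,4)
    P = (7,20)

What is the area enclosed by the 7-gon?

Apply the surveyor's formula: 2A = Σ (x_i·y_{i+1} − x_{i+1}·y_i), indices taken mod 7.
Cross-terms: 234, 378, 84, 74, 150, 252, 144  ⇒  Σ = 1316
Area = |Σ|/2 = 658.

658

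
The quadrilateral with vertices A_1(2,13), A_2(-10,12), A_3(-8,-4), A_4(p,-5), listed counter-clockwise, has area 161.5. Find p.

The doubled signed area Σ (x_i y_{i+1} − x_{i+1} y_i) is linear in p.
With p=0 it equals 340; the coefficient of p is 17 (from the two edges through A_4).
So 17·p + 340 = 2·161.5 = 323 ⇒ p = -1.

-1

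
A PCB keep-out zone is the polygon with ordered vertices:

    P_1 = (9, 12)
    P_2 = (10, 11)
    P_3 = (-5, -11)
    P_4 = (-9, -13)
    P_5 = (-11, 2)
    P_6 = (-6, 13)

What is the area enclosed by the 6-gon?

295.5

Apply the shoelace (surveyor's) formula: 2A = Σ (x_i·y_{i+1} − x_{i+1}·y_i), indices taken mod 6.
Σ = (-21) + (-55) + (-34) + (-161) + (-131) + (-189) = -591
Area = |Σ|/2 = 295.5.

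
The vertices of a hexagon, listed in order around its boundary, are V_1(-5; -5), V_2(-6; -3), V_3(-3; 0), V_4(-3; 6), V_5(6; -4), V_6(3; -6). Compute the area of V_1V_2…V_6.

67.5

Apply the shoelace (surveyor's) formula: 2A = Σ (x_i·y_{i+1} − x_{i+1}·y_i), indices taken mod 6.
Σ = (-15) + (-9) + (-18) + (-24) + (-24) + (-45) = -135
Area = |Σ|/2 = 67.5.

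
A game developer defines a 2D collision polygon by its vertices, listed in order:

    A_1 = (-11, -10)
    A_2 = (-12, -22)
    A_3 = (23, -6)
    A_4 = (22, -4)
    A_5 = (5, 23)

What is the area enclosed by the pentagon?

734.5

Apply the surveyor's formula: 2A = Σ (x_i·y_{i+1} − x_{i+1}·y_i), indices taken mod 5.
Cross-terms: 122, 578, 40, 526, 203  ⇒  Σ = 1469
Area = |Σ|/2 = 734.5.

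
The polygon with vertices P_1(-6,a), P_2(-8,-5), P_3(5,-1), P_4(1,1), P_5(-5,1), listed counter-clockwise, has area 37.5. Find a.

The doubled signed area Σ (x_i y_{i+1} − x_{i+1} y_i) is linear in a.
With a=0 it equals 81; the coefficient of a is 3 (from the two edges through P_1).
So 3·a + 81 = 2·37.5 = 75 ⇒ a = -2.

-2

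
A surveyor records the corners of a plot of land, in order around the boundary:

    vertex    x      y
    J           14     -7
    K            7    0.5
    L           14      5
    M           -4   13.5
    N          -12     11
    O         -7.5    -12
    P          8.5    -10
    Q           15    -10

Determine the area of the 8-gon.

457.25

Apply the shoelace (surveyor's) formula: 2A = Σ (x_i·y_{i+1} − x_{i+1}·y_i), indices taken mod 8.
J→K: (14)(0.5) − (7)(-7) = 56
K→L: (7)(5) − (14)(0.5) = 28
L→M: (14)(13.5) − (-4)(5) = 209
M→N: (-4)(11) − (-12)(13.5) = 118
N→O: (-12)(-12) − (-7.5)(11) = 226.5
O→P: (-7.5)(-10) − (8.5)(-12) = 177
P→Q: (8.5)(-10) − (15)(-10) = 65
Q→J: (15)(-7) − (14)(-10) = 35
Σ = 914.5
Area = |Σ|/2 = 457.25.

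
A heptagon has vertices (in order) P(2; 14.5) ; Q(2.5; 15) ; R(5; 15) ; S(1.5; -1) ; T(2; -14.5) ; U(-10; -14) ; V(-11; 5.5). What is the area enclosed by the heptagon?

321.75

Apply the surveyor's formula: 2A = Σ (x_i·y_{i+1} − x_{i+1}·y_i), indices taken mod 7.
Σ = (-6.25) + (-37.5) + (-27.5) + (-19.75) + (-173) + (-209) + (-170.5) = -643.5
Area = |Σ|/2 = 321.75.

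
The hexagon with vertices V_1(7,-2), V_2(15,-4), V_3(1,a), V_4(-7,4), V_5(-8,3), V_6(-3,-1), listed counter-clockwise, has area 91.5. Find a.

6

Write out the shoelace sum; only the two edges meeting at V_3 involve a:
2·Area = [(15·a − 1·(-4)) + (1·4 − (-7)·a)] + 43
       = 22·a + 51 = 183
⇒ a = 6.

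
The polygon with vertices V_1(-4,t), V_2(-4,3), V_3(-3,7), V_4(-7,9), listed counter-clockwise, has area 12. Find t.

Write out the shoelace sum; only the two edges meeting at V_1 involve t:
2·Area = [((-7)·t − (-4)·9) + ((-4)·3 − (-4)·t)] + 3
       = -3·t + 27 = 24
⇒ t = 1.

1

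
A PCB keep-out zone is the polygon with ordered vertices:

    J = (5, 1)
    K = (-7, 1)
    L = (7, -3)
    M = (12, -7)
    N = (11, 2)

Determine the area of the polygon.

57.5

Apply Gauss's area formula: 2A = Σ (x_i·y_{i+1} − x_{i+1}·y_i), indices taken mod 5.
J→K: (5)(1) − (-7)(1) = 12
K→L: (-7)(-3) − (7)(1) = 14
L→M: (7)(-7) − (12)(-3) = -13
M→N: (12)(2) − (11)(-7) = 101
N→J: (11)(1) − (5)(2) = 1
Σ = 115
Area = |Σ|/2 = 57.5.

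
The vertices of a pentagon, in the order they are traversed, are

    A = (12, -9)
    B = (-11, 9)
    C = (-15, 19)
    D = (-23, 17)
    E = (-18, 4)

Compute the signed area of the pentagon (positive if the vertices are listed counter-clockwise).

A→B: (12)(9) − (-11)(-9) = 9
B→C: (-11)(19) − (-15)(9) = -74
C→D: (-15)(17) − (-23)(19) = 182
D→E: (-23)(4) − (-18)(17) = 214
E→A: (-18)(-9) − (12)(4) = 114
Σ = 445
Signed area = Σ/2 = 222.5 (positive ⇒ counter-clockwise traversal).

222.5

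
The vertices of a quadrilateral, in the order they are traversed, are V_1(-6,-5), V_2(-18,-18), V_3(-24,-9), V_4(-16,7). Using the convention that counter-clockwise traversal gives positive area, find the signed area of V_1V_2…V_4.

Apply the shoelace formula: 2A = Σ (x_i·y_{i+1} − x_{i+1}·y_i), indices taken mod 4.
V_1→V_2: (-6)(-18) − (-18)(-5) = 18
V_2→V_3: (-18)(-9) − (-24)(-18) = -270
V_3→V_4: (-24)(7) − (-16)(-9) = -312
V_4→V_1: (-16)(-5) − (-6)(7) = 122
Σ = -442
Signed area = Σ/2 = -221 (negative ⇒ clockwise traversal).

-221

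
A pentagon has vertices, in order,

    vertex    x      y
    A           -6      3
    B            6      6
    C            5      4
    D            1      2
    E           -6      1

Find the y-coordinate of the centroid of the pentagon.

Apply the shoelace (surveyor's) formula. First the cross-terms c_i = x_i·y_{i+1} − x_{i+1}·y_i:
  -54, -6, 6, 13, -12  ⇒  2A = -53, A = -26.5.
Then Σ (y_i + y_{i+1})·c_i = -519, so ȳ = -519 / (6·(-26.5)) = 173/53.

173/53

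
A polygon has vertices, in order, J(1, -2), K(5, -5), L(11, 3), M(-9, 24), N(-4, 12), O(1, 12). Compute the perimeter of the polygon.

76

|JK| = √((4)² + (-3)²) = √25 = 5
|KL| = √((6)² + (8)²) = √100 = 10
|LM| = √((-20)² + (21)²) = √841 = 29
|MN| = √((5)² + (-12)²) = √169 = 13
|NO| = √((5)² + (0)²) = √25 = 5
|OJ| = √((0)² + (-14)²) = √196 = 14
Perimeter = 5 + 10 + 29 + 13 + 5 + 14 = 76.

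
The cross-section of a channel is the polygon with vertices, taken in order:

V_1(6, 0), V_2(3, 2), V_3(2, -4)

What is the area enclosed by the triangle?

Apply the surveyor's formula: 2A = Σ (x_i·y_{i+1} − x_{i+1}·y_i), indices taken mod 3.
V_1→V_2: (6)(2) − (3)(0) = 12
V_2→V_3: (3)(-4) − (2)(2) = -16
V_3→V_1: (2)(0) − (6)(-4) = 24
Σ = 20
Area = |Σ|/2 = 10.

10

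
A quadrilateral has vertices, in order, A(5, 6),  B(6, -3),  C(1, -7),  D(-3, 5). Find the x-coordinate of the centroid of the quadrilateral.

296/149

Apply the shoelace formula. First the cross-terms c_i = x_i·y_{i+1} − x_{i+1}·y_i:
  -51, -39, -16, -43  ⇒  2A = -149, A = -74.5.
Then Σ (x_i + x_{i+1})·c_i = -888, so x̄ = -888 / (6·(-74.5)) = 296/149.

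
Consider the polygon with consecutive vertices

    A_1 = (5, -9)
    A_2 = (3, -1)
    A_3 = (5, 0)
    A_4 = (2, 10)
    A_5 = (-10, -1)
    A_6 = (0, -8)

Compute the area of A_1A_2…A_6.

147.5

Σ = (22) + (5) + (50) + (98) + (80) + (40) = 295
Area = |Σ|/2 = 147.5.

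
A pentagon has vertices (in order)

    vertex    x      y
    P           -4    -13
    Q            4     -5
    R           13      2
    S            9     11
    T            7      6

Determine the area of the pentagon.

90

Apply the shoelace (surveyor's) formula: 2A = Σ (x_i·y_{i+1} − x_{i+1}·y_i), indices taken mod 5.
Σ = (72) + (73) + (125) + (-23) + (-67) = 180
Area = |Σ|/2 = 90.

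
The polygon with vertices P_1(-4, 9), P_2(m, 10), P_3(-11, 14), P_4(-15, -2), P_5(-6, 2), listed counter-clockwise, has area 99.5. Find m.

-3

Write out the shoelace sum; only the two edges meeting at P_2 involve m:
2·Area = [((-4)·10 − m·9) + (m·14 − (-11)·10)] + 144
       = 5·m + 214 = 199
⇒ m = -3.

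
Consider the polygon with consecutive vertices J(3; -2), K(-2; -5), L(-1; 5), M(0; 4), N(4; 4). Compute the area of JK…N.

Σ = (-19) + (-15) + (-4) + (-16) + (-20) = -74
Area = |Σ|/2 = 37.

37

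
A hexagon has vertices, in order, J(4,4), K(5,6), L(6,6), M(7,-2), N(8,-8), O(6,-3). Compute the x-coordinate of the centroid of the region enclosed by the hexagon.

53/9

Apply the surveyor's formula. First the cross-terms c_i = x_i·y_{i+1} − x_{i+1}·y_i:
  4, -6, -54, -40, 24, 36  ⇒  2A = -36, A = -18.
Then Σ (x_i + x_{i+1})·c_i = -636, so x̄ = -636 / (6·(-18)) = 53/9.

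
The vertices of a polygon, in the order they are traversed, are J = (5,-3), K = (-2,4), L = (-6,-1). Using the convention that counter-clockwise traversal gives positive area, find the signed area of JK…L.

Σ = (14) + (26) + (23) = 63
Signed area = Σ/2 = 31.5 (positive ⇒ counter-clockwise traversal).

31.5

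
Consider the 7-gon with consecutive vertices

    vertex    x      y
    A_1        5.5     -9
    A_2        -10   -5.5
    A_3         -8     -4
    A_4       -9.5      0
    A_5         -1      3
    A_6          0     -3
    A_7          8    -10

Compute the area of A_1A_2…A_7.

Apply the surveyor's formula: 2A = Σ (x_i·y_{i+1} − x_{i+1}·y_i), indices taken mod 7.
Cross-terms: -120.25, -4, -38, -28.5, 3, 24, -17  ⇒  Σ = -180.75
Area = |Σ|/2 = 90.375.

90.375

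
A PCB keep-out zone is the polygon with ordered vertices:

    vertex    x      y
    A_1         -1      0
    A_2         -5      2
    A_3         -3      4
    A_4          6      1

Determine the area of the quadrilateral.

21

Σ = (-2) + (-14) + (-27) + (1) = -42
Area = |Σ|/2 = 21.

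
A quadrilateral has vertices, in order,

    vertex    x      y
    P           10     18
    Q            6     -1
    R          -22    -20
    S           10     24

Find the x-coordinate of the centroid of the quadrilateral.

-130/81

Apply the surveyor's formula. First the cross-terms c_i = x_i·y_{i+1} − x_{i+1}·y_i:
  -118, -142, -328, -60  ⇒  2A = -648, A = -324.
Then Σ (x_i + x_{i+1})·c_i = 3120, so x̄ = 3120 / (6·(-324)) = -130/81.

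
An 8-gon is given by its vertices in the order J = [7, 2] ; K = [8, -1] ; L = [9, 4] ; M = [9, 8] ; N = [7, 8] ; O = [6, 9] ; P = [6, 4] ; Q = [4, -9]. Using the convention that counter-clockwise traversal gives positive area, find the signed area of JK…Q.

Apply the shoelace formula: 2A = Σ (x_i·y_{i+1} − x_{i+1}·y_i), indices taken mod 8.
J→K: (7)(-1) − (8)(2) = -23
K→L: (8)(4) − (9)(-1) = 41
L→M: (9)(8) − (9)(4) = 36
M→N: (9)(8) − (7)(8) = 16
N→O: (7)(9) − (6)(8) = 15
O→P: (6)(4) − (6)(9) = -30
P→Q: (6)(-9) − (4)(4) = -70
Q→J: (4)(2) − (7)(-9) = 71
Σ = 56
Signed area = Σ/2 = 28 (positive ⇒ counter-clockwise traversal).

28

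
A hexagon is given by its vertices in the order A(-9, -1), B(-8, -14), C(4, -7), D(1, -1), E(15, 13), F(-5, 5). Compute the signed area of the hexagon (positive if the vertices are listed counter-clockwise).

225.5

Apply the surveyor's formula: 2A = Σ (x_i·y_{i+1} − x_{i+1}·y_i), indices taken mod 6.
Σ = (118) + (112) + (3) + (28) + (140) + (50) = 451
Signed area = Σ/2 = 225.5 (positive ⇒ counter-clockwise traversal).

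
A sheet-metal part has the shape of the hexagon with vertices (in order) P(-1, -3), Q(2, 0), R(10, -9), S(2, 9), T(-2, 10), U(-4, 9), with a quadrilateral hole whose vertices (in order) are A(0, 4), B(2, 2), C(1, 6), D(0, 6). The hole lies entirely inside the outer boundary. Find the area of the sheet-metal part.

84.5

Outer boundary:
Apply the shoelace (surveyor's) formula: 2A = Σ (x_i·y_{i+1} − x_{i+1}·y_i), indices taken mod 6.
Σ = (6) + (-18) + (108) + (38) + (22) + (21) = 177
Area = |Σ|/2 = 88.5.
Hole:
Apply Gauss's area formula: 2A = Σ (x_i·y_{i+1} − x_{i+1}·y_i), indices taken mod 4.
A→B: (0)(2) − (2)(4) = -8
B→C: (2)(6) − (1)(2) = 10
C→D: (1)(6) − (0)(6) = 6
D→A: (0)(4) − (0)(6) = 0
Σ = 8
Area = |Σ|/2 = 4.
Net area = 88.5 − 4 = 84.5.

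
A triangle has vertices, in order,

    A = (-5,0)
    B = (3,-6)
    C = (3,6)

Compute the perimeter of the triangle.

32

|AB| = √((8)² + (-6)²) = √100 = 10
|BC| = √((0)² + (12)²) = √144 = 12
|CA| = √((-8)² + (-6)²) = √100 = 10
Perimeter = 10 + 12 + 10 = 32.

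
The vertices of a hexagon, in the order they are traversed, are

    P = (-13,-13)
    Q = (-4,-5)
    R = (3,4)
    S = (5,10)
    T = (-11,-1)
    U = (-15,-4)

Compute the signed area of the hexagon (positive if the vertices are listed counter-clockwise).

149.5

Apply the shoelace (surveyor's) formula: 2A = Σ (x_i·y_{i+1} − x_{i+1}·y_i), indices taken mod 6.
P→Q: (-13)(-5) − (-4)(-13) = 13
Q→R: (-4)(4) − (3)(-5) = -1
R→S: (3)(10) − (5)(4) = 10
S→T: (5)(-1) − (-11)(10) = 105
T→U: (-11)(-4) − (-15)(-1) = 29
U→P: (-15)(-13) − (-13)(-4) = 143
Σ = 299
Signed area = Σ/2 = 149.5 (positive ⇒ counter-clockwise traversal).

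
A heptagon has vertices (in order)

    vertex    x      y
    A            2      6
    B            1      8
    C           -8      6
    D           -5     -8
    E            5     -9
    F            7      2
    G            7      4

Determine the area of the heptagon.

Apply the surveyor's formula: 2A = Σ (x_i·y_{i+1} − x_{i+1}·y_i), indices taken mod 7.
Σ = (10) + (70) + (94) + (85) + (73) + (14) + (34) = 380
Area = |Σ|/2 = 190.

190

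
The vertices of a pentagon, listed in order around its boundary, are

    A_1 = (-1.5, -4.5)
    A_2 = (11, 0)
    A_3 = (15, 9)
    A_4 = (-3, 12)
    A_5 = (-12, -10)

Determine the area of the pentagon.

284.25

Σ = (49.5) + (99) + (207) + (174) + (39) = 568.5
Area = |Σ|/2 = 284.25.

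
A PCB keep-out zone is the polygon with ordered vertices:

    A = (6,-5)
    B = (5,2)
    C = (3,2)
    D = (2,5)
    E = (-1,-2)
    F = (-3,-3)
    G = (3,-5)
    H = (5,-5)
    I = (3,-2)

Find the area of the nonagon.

43

A→B: (6)(2) − (5)(-5) = 37
B→C: (5)(2) − (3)(2) = 4
C→D: (3)(5) − (2)(2) = 11
D→E: (2)(-2) − (-1)(5) = 1
E→F: (-1)(-3) − (-3)(-2) = -3
F→G: (-3)(-5) − (3)(-3) = 24
G→H: (3)(-5) − (5)(-5) = 10
H→I: (5)(-2) − (3)(-5) = 5
I→A: (3)(-5) − (6)(-2) = -3
Σ = 86
Area = |Σ|/2 = 43.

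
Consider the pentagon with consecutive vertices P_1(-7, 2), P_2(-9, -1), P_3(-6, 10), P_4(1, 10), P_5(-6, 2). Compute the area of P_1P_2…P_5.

Cross-terms: 25, -96, -70, 62, 2  ⇒  Σ = -77
Area = |Σ|/2 = 38.5.

38.5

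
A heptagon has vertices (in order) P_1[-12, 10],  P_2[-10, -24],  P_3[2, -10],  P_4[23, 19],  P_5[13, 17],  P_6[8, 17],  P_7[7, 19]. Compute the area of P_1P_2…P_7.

682

Apply the surveyor's formula: 2A = Σ (x_i·y_{i+1} − x_{i+1}·y_i), indices taken mod 7.
Σ = (388) + (148) + (268) + (144) + (85) + (33) + (298) = 1364
Area = |Σ|/2 = 682.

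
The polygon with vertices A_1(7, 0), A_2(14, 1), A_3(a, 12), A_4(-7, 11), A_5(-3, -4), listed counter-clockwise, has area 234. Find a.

12

Write out the shoelace sum; only the two edges meeting at A_3 involve a:
2·Area = [(14·12 − a·1) + (a·11 − (-7)·12)] + 96
       = 10·a + 348 = 468
⇒ a = 12.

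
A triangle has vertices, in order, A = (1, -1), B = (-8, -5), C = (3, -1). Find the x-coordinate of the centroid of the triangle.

-4/3

Apply Gauss's area formula. First the cross-terms c_i = x_i·y_{i+1} − x_{i+1}·y_i:
  -13, 23, -2  ⇒  2A = 8, A = 4.
Then Σ (x_i + x_{i+1})·c_i = -32, so x̄ = -32 / (6·4) = -4/3.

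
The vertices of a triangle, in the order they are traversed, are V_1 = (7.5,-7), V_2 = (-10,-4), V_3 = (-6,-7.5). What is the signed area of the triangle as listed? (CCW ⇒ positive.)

24.625

Cross-terms: -100, 51, 98.25  ⇒  Σ = 49.25
Signed area = Σ/2 = 24.625 (positive ⇒ counter-clockwise traversal).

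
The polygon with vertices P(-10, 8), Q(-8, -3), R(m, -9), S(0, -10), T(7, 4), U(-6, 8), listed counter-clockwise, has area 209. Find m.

The doubled signed area Σ (x_i y_{i+1} − x_{i+1} y_i) is linear in m.
With m=0 it equals 348; the coefficient of m is -7 (from the two edges through R).
So -7·m + 348 = 2·209 = 418 ⇒ m = -10.

-10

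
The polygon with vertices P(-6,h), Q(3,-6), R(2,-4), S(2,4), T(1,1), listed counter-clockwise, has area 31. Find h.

Write out the shoelace sum; only the two edges meeting at P involve h:
2·Area = [(1·h − (-6)·1) + ((-6)·(-6) − 3·h)] + 14
       = -2·h + 56 = 62
⇒ h = -3.

-3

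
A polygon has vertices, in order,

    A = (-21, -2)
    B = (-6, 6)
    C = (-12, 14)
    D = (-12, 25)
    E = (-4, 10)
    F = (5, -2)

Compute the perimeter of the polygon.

|AB| = √((15)² + (8)²) = √289 = 17
|BC| = √((-6)² + (8)²) = √100 = 10
|CD| = √((0)² + (11)²) = √121 = 11
|DE| = √((8)² + (-15)²) = √289 = 17
|EF| = √((9)² + (-12)²) = √225 = 15
|FA| = √((-26)² + (0)²) = √676 = 26
Perimeter = 17 + 10 + 11 + 17 + 15 + 26 = 96.

96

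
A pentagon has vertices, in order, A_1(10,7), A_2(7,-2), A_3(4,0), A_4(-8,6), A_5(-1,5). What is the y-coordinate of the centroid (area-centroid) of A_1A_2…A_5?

Apply the surveyor's formula. First the cross-terms c_i = x_i·y_{i+1} − x_{i+1}·y_i:
  -69, 8, 24, -34, -57  ⇒  2A = -128, A = -64.
Then Σ (y_i + y_{i+1})·c_i = -1275, so ȳ = -1275 / (6·(-64)) = 3.3203125.

3.3203125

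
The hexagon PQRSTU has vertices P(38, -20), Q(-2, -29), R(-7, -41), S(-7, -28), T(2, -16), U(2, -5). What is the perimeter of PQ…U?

|PQ| = √((-40)² + (-9)²) = √1681 = 41
|QR| = √((-5)² + (-12)²) = √169 = 13
|RS| = √((0)² + (13)²) = √169 = 13
|ST| = √((9)² + (12)²) = √225 = 15
|TU| = √((0)² + (11)²) = √121 = 11
|UP| = √((36)² + (-15)²) = √1521 = 39
Perimeter = 41 + 13 + 13 + 15 + 11 + 39 = 132.

132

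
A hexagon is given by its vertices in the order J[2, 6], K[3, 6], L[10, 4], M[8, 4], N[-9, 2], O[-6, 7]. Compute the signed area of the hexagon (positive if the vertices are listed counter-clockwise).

-47.5

J→K: (2)(6) − (3)(6) = -6
K→L: (3)(4) − (10)(6) = -48
L→M: (10)(4) − (8)(4) = 8
M→N: (8)(2) − (-9)(4) = 52
N→O: (-9)(7) − (-6)(2) = -51
O→J: (-6)(6) − (2)(7) = -50
Σ = -95
Signed area = Σ/2 = -47.5 (negative ⇒ clockwise traversal).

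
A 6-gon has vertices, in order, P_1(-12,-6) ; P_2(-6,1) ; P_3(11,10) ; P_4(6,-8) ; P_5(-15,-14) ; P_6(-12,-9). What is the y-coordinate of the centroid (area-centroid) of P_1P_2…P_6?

Apply the shoelace formula. First the cross-terms c_i = x_i·y_{i+1} − x_{i+1}·y_i:
  -48, -71, -148, -204, -33, -36  ⇒  2A = -540, A = -270.
Then Σ (y_i + y_{i+1})·c_i = 4950, so ȳ = 4950 / (6·(-270)) = -55/18.

-55/18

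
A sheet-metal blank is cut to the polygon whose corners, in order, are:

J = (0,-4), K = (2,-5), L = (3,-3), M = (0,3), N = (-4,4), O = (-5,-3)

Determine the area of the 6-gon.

45

Σ = (8) + (9) + (9) + (12) + (32) + (20) = 90
Area = |Σ|/2 = 45.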